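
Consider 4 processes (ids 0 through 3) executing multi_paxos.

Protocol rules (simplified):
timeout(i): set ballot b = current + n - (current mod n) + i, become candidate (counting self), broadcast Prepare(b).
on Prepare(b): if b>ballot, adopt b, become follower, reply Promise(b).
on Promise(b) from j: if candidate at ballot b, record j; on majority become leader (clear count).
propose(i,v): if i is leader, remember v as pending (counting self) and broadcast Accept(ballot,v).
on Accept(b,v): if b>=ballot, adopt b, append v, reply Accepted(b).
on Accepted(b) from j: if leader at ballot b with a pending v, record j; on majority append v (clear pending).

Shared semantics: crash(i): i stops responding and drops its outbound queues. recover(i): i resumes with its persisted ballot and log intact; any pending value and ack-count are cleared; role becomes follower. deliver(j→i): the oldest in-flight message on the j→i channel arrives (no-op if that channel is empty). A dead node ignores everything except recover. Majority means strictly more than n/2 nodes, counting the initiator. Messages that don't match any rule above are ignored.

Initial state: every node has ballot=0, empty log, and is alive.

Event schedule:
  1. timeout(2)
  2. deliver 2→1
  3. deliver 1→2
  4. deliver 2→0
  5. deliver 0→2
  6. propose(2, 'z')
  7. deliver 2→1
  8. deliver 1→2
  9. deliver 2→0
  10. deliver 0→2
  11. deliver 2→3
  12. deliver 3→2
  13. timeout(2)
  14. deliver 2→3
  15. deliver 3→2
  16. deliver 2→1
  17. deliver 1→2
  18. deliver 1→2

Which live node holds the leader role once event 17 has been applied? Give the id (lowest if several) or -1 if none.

-1

after 1 — timeout(2): n2:cand/b6/[-]
after 2 — deliver 2→1: n1:foll/b6/[-]
after 3 — deliver 1→2: ·
after 4 — deliver 2→0: n0:foll/b6/[-]
after 5 — deliver 0→2: n2:lead/b6/[-]
after 6 — propose(2,'z'): ·
after 7 — deliver 2→1: n1:foll/b6/[z]
after 8 — deliver 1→2: ·
after 9 — deliver 2→0: n0:foll/b6/[z]
after 10 — deliver 0→2: n2:lead/b6/[z]
after 11 — deliver 2→3: n3:foll/b6/[-]
after 12 — deliver 3→2: ·
after 13 — timeout(2): n2:cand/b10/[z]
after 14 — deliver 2→3: n3:foll/b6/[z]
after 15 — deliver 3→2: ·
after 16 — deliver 2→1: n1:foll/b10/[z]
after 17 — deliver 1→2: ·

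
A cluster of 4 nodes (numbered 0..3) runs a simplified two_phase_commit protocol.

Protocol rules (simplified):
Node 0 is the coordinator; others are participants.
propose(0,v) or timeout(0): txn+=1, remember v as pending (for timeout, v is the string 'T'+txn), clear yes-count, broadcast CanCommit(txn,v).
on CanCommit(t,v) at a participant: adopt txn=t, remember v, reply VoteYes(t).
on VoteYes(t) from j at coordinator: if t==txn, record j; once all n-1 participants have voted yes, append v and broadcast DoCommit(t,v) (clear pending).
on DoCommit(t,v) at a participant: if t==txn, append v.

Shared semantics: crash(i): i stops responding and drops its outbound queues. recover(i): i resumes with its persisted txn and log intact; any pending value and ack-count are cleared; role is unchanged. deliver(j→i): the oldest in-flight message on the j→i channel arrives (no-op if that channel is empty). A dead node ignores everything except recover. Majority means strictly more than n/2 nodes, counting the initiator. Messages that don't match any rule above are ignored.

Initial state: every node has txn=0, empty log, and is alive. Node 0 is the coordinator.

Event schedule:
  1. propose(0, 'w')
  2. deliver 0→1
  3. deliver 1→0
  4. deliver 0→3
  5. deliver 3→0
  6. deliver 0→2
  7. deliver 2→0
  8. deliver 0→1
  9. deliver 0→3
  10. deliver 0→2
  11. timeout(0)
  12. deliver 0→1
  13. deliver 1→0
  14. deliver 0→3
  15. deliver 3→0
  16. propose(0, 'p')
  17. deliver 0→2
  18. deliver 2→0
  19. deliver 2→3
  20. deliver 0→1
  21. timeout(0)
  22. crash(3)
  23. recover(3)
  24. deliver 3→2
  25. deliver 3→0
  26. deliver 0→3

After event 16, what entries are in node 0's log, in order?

w

[1] propose(0,'w') → N0(coor t1 [-])
[2] deliver 0→1 → N1(part t1 [-])
[3] deliver 1→0 → ∅
[4] deliver 0→3 → N3(part t1 [-])
[5] deliver 3→0 → ∅
[6] deliver 0→2 → N2(part t1 [-])
[7] deliver 2→0 → N0(coor t1 [w])
[8] deliver 0→1 → N1(part t1 [w])
[9] deliver 0→3 → N3(part t1 [w])
[10] deliver 0→2 → N2(part t1 [w])
[11] timeout(0) → N0(coor t2 [w])
[12] deliver 0→1 → N1(part t2 [w])
[13] deliver 1→0 → ∅
[14] deliver 0→3 → N3(part t2 [w])
[15] deliver 3→0 → ∅
[16] propose(0,'p') → N0(coor t3 [w])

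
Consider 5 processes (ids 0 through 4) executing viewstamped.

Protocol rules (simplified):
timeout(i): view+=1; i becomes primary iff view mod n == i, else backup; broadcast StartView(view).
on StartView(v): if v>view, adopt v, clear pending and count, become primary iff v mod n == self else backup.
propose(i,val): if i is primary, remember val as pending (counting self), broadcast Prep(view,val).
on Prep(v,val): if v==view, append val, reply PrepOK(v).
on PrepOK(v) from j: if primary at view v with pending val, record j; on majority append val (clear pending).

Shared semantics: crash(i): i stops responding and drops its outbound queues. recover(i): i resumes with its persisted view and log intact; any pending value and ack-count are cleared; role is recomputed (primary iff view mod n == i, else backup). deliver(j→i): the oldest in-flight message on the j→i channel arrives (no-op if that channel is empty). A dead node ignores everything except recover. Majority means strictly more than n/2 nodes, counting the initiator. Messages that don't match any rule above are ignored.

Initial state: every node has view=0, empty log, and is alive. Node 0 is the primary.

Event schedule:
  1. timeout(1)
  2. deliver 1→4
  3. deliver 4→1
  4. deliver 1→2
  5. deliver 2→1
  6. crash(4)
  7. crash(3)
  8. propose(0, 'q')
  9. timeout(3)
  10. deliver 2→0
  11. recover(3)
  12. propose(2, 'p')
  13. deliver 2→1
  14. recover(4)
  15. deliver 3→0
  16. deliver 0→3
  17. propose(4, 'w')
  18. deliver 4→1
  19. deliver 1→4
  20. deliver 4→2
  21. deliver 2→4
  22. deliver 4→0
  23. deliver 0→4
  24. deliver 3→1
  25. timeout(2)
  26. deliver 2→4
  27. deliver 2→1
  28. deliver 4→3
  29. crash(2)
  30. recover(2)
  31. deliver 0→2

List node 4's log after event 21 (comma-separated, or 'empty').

empty

step 1 timeout(1): 1={prim,v=1,log=-}
step 2 deliver 1→4: 4={back,v=1,log=-}
step 3 deliver 4→1: —
step 4 deliver 1→2: 2={back,v=1,log=-}
step 5 deliver 2→1: —
step 6 crash(4): 4={✗back,v=1,log=-}
step 7 crash(3): 3={✗back,v=0,log=-}
step 8 propose(0,'q'): —
step 9 timeout(3): —
step 10 deliver 2→0: —
step 11 recover(3): 3={back,v=0,log=-}
step 12 propose(2,'p'): —
step 13 deliver 2→1: —
step 14 recover(4): 4={back,v=1,log=-}
step 15 deliver 3→0: —
step 16 deliver 0→3: 3={back,v=0,log=q}
step 17 propose(4,'w'): —
step 18 deliver 4→1: —
step 19 deliver 1→4: —
step 20 deliver 4→2: —
step 21 deliver 2→4: —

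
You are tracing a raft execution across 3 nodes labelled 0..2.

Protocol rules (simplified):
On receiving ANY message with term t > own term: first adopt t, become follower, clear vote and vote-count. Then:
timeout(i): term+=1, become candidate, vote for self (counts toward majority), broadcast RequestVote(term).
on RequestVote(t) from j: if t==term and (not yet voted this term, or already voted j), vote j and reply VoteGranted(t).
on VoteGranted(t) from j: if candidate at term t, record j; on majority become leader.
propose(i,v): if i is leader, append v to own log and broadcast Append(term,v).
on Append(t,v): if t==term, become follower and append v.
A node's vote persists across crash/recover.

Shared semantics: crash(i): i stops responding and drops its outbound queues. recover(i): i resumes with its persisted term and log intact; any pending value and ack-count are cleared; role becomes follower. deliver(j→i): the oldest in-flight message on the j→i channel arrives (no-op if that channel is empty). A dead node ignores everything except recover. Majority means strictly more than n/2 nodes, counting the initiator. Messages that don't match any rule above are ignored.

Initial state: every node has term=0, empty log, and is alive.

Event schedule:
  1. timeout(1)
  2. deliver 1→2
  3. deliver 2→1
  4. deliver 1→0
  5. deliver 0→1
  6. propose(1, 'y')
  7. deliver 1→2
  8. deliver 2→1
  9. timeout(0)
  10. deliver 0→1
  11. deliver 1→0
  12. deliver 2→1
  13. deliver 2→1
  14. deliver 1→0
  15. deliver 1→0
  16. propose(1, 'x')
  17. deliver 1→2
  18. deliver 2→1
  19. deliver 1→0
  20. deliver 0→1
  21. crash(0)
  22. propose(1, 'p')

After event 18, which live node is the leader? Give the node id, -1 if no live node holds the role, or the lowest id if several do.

step 1 timeout(1): 1={cand,t=1,log=-}
step 2 deliver 1→2: 2={foll,t=1,log=-}
step 3 deliver 2→1: 1={lead,t=1,log=-}
step 4 deliver 1→0: 0={foll,t=1,log=-}
step 5 deliver 0→1: —
step 6 propose(1,'y'): 1={lead,t=1,log=y}
step 7 deliver 1→2: 2={foll,t=1,log=y}
step 8 deliver 2→1: —
step 9 timeout(0): 0={cand,t=2,log=-}
step 10 deliver 0→1: 1={foll,t=2,log=y}
step 11 deliver 1→0: —
step 12 deliver 2→1: —
step 13 deliver 2→1: —
step 14 deliver 1→0: 0={lead,t=2,log=-}
step 15 deliver 1→0: —
step 16 propose(1,'x'): —
step 17 deliver 1→2: —
step 18 deliver 2→1: —

0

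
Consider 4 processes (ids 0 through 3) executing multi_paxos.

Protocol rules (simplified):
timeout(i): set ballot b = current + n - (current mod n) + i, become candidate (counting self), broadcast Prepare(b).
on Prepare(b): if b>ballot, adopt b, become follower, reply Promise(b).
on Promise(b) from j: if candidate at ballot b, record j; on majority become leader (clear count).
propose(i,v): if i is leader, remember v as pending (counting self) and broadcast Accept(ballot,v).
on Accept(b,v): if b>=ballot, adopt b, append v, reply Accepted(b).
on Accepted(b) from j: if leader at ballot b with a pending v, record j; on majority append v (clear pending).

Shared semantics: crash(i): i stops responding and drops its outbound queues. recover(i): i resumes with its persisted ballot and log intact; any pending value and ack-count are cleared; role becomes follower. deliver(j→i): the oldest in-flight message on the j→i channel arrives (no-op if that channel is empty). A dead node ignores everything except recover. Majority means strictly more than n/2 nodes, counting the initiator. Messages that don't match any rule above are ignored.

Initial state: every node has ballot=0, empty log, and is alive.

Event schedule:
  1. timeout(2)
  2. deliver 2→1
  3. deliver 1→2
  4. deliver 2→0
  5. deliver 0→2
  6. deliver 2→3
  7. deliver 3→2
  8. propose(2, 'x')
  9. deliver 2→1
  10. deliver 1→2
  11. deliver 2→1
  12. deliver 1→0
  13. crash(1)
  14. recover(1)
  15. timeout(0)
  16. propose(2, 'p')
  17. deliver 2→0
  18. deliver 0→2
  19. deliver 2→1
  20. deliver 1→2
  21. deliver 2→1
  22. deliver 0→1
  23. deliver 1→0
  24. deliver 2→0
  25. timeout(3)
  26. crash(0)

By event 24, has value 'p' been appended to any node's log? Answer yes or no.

yes

e1 timeout(2): 2[cand,b=6,-]
e2 deliver 2→1: 1[foll,b=6,-]
e3 deliver 1→2: ·
e4 deliver 2→0: 0[foll,b=6,-]
e5 deliver 0→2: 2[lead,b=6,-]
e6 deliver 2→3: 3[foll,b=6,-]
e7 deliver 3→2: ·
e8 propose(2,'x'): ·
e9 deliver 2→1: 1[foll,b=6,x]
e10 deliver 1→2: ·
e11 deliver 2→1: ·
e12 deliver 1→0: ·
e13 crash(1): 1[✗foll,b=6,x]
e14 recover(1): 1[foll,b=6,x]
e15 timeout(0): 0[cand,b=8,-]
e16 propose(2,'p'): ·
e17 deliver 2→0: ·
e18 deliver 0→2: 2[foll,b=8,-]
e19 deliver 2→1: 1[foll,b=6,x,p]
e20 deliver 1→2: ·
e21 deliver 2→1: ·
e22 deliver 0→1: 1[foll,b=8,x,p]
e23 deliver 1→0: ·
e24 deliver 2→0: ·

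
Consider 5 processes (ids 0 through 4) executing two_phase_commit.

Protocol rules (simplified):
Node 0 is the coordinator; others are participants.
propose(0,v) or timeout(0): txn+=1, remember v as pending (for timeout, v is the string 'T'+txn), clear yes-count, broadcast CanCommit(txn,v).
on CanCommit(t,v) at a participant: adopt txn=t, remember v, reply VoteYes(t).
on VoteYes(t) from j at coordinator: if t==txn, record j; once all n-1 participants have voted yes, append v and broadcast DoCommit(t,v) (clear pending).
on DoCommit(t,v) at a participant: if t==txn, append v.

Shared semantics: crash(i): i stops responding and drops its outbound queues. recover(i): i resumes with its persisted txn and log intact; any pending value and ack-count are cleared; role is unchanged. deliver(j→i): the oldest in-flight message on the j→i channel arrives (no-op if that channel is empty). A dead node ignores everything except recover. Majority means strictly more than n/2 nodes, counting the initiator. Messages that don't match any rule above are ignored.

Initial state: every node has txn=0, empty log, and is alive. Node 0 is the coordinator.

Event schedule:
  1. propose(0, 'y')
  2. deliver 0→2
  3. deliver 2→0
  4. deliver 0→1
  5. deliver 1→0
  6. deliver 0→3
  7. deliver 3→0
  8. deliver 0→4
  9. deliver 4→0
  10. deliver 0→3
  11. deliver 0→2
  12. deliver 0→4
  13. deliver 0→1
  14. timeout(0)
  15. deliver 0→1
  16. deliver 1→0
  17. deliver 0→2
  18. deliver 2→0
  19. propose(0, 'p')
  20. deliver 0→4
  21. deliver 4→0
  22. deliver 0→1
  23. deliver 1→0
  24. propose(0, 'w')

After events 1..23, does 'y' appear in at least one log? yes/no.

yes

after 1 — propose(0,'y'): n0:coor/t1/[-]
after 2 — deliver 0→2: n2:part/t1/[-]
after 3 — deliver 2→0: ·
after 4 — deliver 0→1: n1:part/t1/[-]
after 5 — deliver 1→0: ·
after 6 — deliver 0→3: n3:part/t1/[-]
after 7 — deliver 3→0: ·
after 8 — deliver 0→4: n4:part/t1/[-]
after 9 — deliver 4→0: n0:coor/t1/[y]
after 10 — deliver 0→3: n3:part/t1/[y]
after 11 — deliver 0→2: n2:part/t1/[y]
after 12 — deliver 0→4: n4:part/t1/[y]
after 13 — deliver 0→1: n1:part/t1/[y]
after 14 — timeout(0): n0:coor/t2/[y]
after 15 — deliver 0→1: n1:part/t2/[y]
after 16 — deliver 1→0: ·
after 17 — deliver 0→2: n2:part/t2/[y]
after 18 — deliver 2→0: ·
after 19 — propose(0,'p'): n0:coor/t3/[y]
after 20 — deliver 0→4: n4:part/t2/[y]
after 21 — deliver 4→0: ·
after 22 — deliver 0→1: n1:part/t3/[y]
after 23 — deliver 1→0: ·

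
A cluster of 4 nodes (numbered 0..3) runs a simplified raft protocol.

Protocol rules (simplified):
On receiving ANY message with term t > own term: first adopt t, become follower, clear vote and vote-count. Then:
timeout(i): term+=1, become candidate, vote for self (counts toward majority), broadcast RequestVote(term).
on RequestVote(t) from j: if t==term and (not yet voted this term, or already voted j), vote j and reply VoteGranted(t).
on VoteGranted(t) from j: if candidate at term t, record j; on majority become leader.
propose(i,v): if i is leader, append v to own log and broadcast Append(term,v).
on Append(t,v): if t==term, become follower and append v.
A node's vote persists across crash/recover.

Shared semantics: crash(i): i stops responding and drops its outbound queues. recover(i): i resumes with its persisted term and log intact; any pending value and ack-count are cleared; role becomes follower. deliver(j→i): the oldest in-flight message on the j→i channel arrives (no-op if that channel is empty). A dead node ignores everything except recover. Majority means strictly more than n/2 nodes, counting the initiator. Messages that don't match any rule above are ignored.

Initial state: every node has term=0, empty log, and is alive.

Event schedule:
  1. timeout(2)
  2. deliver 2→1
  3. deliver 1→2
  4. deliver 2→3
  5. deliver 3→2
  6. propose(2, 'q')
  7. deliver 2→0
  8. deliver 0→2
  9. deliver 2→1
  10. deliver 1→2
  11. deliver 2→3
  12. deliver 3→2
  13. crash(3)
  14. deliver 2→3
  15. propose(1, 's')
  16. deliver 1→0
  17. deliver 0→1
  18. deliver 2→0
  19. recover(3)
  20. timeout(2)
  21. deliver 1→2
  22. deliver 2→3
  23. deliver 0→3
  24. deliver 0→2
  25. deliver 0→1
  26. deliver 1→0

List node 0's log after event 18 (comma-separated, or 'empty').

q

e1 timeout(2): 2[cand,t=1,-]
e2 deliver 2→1: 1[foll,t=1,-]
e3 deliver 1→2: ·
e4 deliver 2→3: 3[foll,t=1,-]
e5 deliver 3→2: 2[lead,t=1,-]
e6 propose(2,'q'): 2[lead,t=1,q]
e7 deliver 2→0: 0[foll,t=1,-]
e8 deliver 0→2: ·
e9 deliver 2→1: 1[foll,t=1,q]
e10 deliver 1→2: ·
e11 deliver 2→3: 3[foll,t=1,q]
e12 deliver 3→2: ·
e13 crash(3): 3[✗foll,t=1,q]
e14 deliver 2→3: ·
e15 propose(1,'s'): ·
e16 deliver 1→0: ·
e17 deliver 0→1: ·
e18 deliver 2→0: 0[foll,t=1,q]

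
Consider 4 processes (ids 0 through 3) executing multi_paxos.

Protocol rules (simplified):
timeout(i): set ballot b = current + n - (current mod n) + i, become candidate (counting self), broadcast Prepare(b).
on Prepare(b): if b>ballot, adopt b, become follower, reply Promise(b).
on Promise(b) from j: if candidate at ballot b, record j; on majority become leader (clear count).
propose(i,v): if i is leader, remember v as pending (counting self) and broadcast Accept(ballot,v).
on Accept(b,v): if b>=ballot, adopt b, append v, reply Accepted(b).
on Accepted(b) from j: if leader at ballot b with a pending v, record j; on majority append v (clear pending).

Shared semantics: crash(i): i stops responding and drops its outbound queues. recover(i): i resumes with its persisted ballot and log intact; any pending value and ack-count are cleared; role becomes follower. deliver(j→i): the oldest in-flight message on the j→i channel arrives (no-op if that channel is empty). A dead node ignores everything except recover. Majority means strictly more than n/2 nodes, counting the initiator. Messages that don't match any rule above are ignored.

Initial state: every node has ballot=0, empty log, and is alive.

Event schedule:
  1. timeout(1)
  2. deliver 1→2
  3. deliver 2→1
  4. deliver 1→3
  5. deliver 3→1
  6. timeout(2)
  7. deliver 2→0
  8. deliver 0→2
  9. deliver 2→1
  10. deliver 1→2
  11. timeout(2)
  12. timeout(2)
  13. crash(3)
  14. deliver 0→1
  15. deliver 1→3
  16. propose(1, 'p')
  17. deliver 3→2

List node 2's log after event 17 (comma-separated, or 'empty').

empty

[1] timeout(1) → N1(cand b5 [-])
[2] deliver 1→2 → N2(foll b5 [-])
[3] deliver 2→1 → ∅
[4] deliver 1→3 → N3(foll b5 [-])
[5] deliver 3→1 → N1(lead b5 [-])
[6] timeout(2) → N2(cand b10 [-])
[7] deliver 2→0 → N0(foll b10 [-])
[8] deliver 0→2 → ∅
[9] deliver 2→1 → N1(foll b10 [-])
[10] deliver 1→2 → N2(lead b10 [-])
[11] timeout(2) → N2(cand b14 [-])
[12] timeout(2) → N2(cand b18 [-])
[13] crash(3) → N3(✗foll b5 [-])
[14] deliver 0→1 → ∅
[15] deliver 1→3 → ∅
[16] propose(1,'p') → ∅
[17] deliver 3→2 → ∅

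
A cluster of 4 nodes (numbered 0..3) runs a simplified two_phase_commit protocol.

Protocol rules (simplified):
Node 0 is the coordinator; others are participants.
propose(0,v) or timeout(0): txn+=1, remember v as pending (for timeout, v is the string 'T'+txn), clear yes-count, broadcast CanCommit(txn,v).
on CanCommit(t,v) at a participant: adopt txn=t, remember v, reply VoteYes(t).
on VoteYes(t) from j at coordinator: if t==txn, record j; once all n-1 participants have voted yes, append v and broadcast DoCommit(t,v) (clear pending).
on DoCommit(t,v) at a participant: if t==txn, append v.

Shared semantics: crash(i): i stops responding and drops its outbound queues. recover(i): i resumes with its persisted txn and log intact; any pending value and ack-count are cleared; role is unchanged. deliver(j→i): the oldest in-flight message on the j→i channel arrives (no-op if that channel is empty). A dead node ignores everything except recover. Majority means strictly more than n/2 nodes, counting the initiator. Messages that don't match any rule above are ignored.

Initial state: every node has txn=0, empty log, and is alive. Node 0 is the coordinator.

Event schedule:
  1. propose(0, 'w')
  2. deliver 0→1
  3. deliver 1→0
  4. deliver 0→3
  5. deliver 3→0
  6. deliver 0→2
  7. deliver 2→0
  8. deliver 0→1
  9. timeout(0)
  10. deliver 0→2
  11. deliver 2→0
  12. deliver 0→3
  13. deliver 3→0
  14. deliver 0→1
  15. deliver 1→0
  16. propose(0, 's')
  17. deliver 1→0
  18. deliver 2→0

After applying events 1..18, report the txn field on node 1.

2

e1 propose(0,'w'): 0[coor,t=1,-]
e2 deliver 0→1: 1[part,t=1,-]
e3 deliver 1→0: ·
e4 deliver 0→3: 3[part,t=1,-]
e5 deliver 3→0: ·
e6 deliver 0→2: 2[part,t=1,-]
e7 deliver 2→0: 0[coor,t=1,w]
e8 deliver 0→1: 1[part,t=1,w]
e9 timeout(0): 0[coor,t=2,w]
e10 deliver 0→2: 2[part,t=1,w]
e11 deliver 2→0: ·
e12 deliver 0→3: 3[part,t=1,w]
e13 deliver 3→0: ·
e14 deliver 0→1: 1[part,t=2,w]
e15 deliver 1→0: ·
e16 propose(0,'s'): 0[coor,t=3,w]
e17 deliver 1→0: ·
e18 deliver 2→0: ·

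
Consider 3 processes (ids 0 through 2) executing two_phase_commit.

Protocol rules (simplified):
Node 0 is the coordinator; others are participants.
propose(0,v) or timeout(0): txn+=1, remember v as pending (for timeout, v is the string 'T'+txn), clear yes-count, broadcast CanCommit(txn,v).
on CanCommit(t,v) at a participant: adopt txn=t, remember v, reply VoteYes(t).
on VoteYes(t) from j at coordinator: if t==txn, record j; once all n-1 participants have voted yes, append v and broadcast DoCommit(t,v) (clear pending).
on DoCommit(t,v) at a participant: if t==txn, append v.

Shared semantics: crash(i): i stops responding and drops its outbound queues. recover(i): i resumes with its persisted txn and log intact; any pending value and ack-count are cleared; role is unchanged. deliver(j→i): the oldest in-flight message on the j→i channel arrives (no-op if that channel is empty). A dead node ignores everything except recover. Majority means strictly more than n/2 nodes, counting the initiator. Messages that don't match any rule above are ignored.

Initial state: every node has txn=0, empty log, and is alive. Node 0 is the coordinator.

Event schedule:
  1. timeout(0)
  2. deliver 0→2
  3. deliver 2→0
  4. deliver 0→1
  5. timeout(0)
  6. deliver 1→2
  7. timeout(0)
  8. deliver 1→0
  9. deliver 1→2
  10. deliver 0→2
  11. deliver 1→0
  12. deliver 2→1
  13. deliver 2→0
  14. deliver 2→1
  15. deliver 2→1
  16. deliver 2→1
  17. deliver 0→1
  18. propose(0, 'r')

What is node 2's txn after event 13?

2

e1 timeout(0): 0[coor,t=1,-]
e2 deliver 0→2: 2[part,t=1,-]
e3 deliver 2→0: ·
e4 deliver 0→1: 1[part,t=1,-]
e5 timeout(0): 0[coor,t=2,-]
e6 deliver 1→2: ·
e7 timeout(0): 0[coor,t=3,-]
e8 deliver 1→0: ·
e9 deliver 1→2: ·
e10 deliver 0→2: 2[part,t=2,-]
e11 deliver 1→0: ·
e12 deliver 2→1: ·
e13 deliver 2→0: ·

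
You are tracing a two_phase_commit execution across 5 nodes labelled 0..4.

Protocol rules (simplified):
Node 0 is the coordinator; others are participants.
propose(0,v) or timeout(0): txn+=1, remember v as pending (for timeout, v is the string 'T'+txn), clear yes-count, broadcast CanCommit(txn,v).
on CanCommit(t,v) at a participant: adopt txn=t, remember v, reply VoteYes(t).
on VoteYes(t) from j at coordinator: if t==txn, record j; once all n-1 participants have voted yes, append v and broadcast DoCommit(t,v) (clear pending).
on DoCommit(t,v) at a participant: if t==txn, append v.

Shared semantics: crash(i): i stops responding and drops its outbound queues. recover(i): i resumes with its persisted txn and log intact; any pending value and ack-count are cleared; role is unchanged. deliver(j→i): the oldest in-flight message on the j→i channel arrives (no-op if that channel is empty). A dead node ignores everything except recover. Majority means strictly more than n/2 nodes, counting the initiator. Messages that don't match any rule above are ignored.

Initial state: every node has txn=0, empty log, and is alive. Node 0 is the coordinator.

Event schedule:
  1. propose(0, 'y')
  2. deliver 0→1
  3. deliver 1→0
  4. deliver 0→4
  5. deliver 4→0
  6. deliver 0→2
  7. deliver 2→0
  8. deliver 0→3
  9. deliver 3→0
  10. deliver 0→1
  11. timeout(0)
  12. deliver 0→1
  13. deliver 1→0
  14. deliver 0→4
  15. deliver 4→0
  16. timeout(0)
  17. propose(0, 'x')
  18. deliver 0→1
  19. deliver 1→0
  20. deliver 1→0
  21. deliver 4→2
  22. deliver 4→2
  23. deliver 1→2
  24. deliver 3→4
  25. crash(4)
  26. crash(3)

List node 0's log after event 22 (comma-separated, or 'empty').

y

e1 propose(0,'y'): 0[coor,t=1,-]
e2 deliver 0→1: 1[part,t=1,-]
e3 deliver 1→0: ·
e4 deliver 0→4: 4[part,t=1,-]
e5 deliver 4→0: ·
e6 deliver 0→2: 2[part,t=1,-]
e7 deliver 2→0: ·
e8 deliver 0→3: 3[part,t=1,-]
e9 deliver 3→0: 0[coor,t=1,y]
e10 deliver 0→1: 1[part,t=1,y]
e11 timeout(0): 0[coor,t=2,y]
e12 deliver 0→1: 1[part,t=2,y]
e13 deliver 1→0: ·
e14 deliver 0→4: 4[part,t=1,y]
e15 deliver 4→0: ·
e16 timeout(0): 0[coor,t=3,y]
e17 propose(0,'x'): 0[coor,t=4,y]
e18 deliver 0→1: 1[part,t=3,y]
e19 deliver 1→0: ·
e20 deliver 1→0: ·
e21 deliver 4→2: ·
e22 deliver 4→2: ·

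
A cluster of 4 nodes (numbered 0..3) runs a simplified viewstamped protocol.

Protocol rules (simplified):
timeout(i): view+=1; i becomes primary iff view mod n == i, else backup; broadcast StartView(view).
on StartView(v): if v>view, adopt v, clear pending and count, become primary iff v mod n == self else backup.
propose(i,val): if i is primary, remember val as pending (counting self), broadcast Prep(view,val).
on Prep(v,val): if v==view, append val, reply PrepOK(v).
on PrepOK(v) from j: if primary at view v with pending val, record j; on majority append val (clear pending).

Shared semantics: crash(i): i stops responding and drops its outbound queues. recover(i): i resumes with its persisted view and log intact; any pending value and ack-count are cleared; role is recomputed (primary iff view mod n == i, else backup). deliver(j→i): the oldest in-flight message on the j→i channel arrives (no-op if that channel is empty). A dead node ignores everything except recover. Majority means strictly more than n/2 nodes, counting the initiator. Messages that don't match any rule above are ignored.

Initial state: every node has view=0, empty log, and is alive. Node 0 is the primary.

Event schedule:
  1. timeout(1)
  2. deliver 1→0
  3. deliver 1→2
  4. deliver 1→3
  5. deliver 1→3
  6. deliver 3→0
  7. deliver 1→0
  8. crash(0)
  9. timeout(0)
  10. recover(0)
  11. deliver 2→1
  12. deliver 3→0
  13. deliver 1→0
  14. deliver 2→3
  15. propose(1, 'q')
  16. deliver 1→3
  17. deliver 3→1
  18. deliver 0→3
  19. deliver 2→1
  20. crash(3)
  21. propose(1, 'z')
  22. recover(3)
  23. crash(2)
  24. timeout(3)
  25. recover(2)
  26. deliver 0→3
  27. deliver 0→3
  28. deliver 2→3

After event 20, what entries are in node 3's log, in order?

step 1 timeout(1): 1={prim,v=1,log=-}
step 2 deliver 1→0: 0={back,v=1,log=-}
step 3 deliver 1→2: 2={back,v=1,log=-}
step 4 deliver 1→3: 3={back,v=1,log=-}
step 5 deliver 1→3: —
step 6 deliver 3→0: —
step 7 deliver 1→0: —
step 8 crash(0): 0={✗back,v=1,log=-}
step 9 timeout(0): —
step 10 recover(0): 0={back,v=1,log=-}
step 11 deliver 2→1: —
step 12 deliver 3→0: —
step 13 deliver 1→0: —
step 14 deliver 2→3: —
step 15 propose(1,'q'): —
step 16 deliver 1→3: 3={back,v=1,log=q}
step 17 deliver 3→1: —
step 18 deliver 0→3: —
step 19 deliver 2→1: —
step 20 crash(3): 3={✗back,v=1,log=q}

q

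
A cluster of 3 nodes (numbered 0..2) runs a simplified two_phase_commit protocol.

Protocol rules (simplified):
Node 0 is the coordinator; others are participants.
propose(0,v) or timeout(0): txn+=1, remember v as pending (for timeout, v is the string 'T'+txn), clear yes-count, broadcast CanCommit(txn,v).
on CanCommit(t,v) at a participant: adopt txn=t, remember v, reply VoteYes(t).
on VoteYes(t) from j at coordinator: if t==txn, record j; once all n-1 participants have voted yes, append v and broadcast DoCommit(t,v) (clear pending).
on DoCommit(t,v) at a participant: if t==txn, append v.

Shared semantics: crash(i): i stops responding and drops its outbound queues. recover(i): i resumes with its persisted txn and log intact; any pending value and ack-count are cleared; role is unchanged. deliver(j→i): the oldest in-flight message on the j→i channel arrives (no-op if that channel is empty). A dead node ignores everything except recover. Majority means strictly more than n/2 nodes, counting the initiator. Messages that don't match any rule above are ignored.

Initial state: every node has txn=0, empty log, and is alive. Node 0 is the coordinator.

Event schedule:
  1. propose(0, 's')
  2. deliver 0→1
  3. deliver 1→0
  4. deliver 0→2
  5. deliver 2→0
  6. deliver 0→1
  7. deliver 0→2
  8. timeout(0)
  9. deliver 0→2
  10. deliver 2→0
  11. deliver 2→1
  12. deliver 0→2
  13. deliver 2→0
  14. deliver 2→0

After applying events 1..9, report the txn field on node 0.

2

1. propose(0,'s'):  <0:coor t1 ->
2. deliver 0→1:  <1:part t1 ->
3. deliver 1→0:  nop
4. deliver 0→2:  <2:part t1 ->
5. deliver 2→0:  <0:coor t1 s>
6. deliver 0→1:  <1:part t1 s>
7. deliver 0→2:  <2:part t1 s>
8. timeout(0):  <0:coor t2 s>
9. deliver 0→2:  <2:part t2 s>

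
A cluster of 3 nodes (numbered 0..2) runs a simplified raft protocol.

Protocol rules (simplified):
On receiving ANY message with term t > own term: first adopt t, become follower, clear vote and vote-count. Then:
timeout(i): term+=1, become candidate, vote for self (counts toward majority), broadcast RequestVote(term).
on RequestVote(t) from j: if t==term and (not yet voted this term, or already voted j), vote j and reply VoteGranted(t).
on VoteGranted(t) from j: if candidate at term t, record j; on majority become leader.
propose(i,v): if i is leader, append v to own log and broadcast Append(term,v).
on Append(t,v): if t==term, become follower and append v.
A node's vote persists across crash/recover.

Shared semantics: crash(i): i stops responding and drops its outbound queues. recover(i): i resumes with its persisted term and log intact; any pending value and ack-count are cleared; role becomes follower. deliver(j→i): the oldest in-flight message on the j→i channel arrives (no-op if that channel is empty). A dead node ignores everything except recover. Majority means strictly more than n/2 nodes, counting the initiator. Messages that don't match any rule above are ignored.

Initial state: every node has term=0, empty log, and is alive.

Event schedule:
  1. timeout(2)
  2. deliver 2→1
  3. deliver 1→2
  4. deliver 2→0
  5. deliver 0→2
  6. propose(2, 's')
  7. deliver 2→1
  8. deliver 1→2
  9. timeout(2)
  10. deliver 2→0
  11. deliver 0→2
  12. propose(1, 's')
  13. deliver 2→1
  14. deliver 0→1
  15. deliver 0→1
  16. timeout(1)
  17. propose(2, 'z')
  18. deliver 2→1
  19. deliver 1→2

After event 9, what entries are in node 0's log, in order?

e1 timeout(2): 2[cand,t=1,-]
e2 deliver 2→1: 1[foll,t=1,-]
e3 deliver 1→2: 2[lead,t=1,-]
e4 deliver 2→0: 0[foll,t=1,-]
e5 deliver 0→2: ·
e6 propose(2,'s'): 2[lead,t=1,s]
e7 deliver 2→1: 1[foll,t=1,s]
e8 deliver 1→2: ·
e9 timeout(2): 2[cand,t=2,s]

empty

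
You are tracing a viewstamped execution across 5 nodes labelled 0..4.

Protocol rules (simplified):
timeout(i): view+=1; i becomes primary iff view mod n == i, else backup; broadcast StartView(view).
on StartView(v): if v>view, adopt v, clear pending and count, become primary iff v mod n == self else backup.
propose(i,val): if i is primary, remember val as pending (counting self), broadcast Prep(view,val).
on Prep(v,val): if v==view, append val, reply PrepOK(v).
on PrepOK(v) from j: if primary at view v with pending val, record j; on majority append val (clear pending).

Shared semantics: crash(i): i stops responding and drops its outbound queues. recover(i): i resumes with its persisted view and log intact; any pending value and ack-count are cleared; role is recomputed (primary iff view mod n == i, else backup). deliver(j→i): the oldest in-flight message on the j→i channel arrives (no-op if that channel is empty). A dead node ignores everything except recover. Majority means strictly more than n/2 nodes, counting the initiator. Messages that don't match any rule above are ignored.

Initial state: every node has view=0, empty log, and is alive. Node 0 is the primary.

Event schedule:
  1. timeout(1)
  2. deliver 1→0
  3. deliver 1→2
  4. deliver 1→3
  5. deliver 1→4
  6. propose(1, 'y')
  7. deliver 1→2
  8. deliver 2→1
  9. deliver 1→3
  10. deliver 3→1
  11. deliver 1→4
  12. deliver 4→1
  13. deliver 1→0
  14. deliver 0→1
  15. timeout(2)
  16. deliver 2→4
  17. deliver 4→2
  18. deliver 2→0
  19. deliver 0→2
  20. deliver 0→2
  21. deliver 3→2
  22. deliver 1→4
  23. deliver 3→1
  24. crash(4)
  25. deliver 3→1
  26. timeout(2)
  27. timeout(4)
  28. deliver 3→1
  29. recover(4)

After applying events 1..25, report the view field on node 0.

[1] timeout(1) → N1(prim v1 [-])
[2] deliver 1→0 → N0(back v1 [-])
[3] deliver 1→2 → N2(back v1 [-])
[4] deliver 1→3 → N3(back v1 [-])
[5] deliver 1→4 → N4(back v1 [-])
[6] propose(1,'y') → ∅
[7] deliver 1→2 → N2(back v1 [y])
[8] deliver 2→1 → ∅
[9] deliver 1→3 → N3(back v1 [y])
[10] deliver 3→1 → N1(prim v1 [y])
[11] deliver 1→4 → N4(back v1 [y])
[12] deliver 4→1 → ∅
[13] deliver 1→0 → N0(back v1 [y])
[14] deliver 0→1 → ∅
[15] timeout(2) → N2(prim v2 [y])
[16] deliver 2→4 → N4(back v2 [y])
[17] deliver 4→2 → ∅
[18] deliver 2→0 → N0(back v2 [y])
[19] deliver 0→2 → ∅
[20] deliver 0→2 → ∅
[21] deliver 3→2 → ∅
[22] deliver 1→4 → ∅
[23] deliver 3→1 → ∅
[24] crash(4) → N4(✗back v2 [y])
[25] deliver 3→1 → ∅

2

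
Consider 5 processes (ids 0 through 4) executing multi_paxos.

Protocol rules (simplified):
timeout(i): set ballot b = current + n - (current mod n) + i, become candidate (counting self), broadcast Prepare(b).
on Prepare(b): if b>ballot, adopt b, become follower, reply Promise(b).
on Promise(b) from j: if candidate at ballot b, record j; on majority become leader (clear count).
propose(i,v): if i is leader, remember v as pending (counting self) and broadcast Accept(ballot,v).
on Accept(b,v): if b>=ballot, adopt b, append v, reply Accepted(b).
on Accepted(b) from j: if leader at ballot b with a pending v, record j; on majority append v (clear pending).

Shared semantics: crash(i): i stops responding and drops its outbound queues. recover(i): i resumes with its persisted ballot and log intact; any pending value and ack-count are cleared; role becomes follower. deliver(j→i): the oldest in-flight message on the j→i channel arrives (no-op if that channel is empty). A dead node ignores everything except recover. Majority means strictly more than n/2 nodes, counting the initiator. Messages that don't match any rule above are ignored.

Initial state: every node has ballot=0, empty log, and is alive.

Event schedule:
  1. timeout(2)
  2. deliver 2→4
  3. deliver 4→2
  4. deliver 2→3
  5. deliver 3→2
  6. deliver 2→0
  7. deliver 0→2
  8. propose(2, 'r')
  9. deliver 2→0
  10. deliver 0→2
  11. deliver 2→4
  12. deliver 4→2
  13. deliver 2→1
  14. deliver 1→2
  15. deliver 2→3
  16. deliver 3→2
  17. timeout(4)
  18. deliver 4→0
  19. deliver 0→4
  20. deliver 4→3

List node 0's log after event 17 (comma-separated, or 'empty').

r

after 1 — timeout(2): n2:cand/b7/[-]
after 2 — deliver 2→4: n4:foll/b7/[-]
after 3 — deliver 4→2: ·
after 4 — deliver 2→3: n3:foll/b7/[-]
after 5 — deliver 3→2: n2:lead/b7/[-]
after 6 — deliver 2→0: n0:foll/b7/[-]
after 7 — deliver 0→2: ·
after 8 — propose(2,'r'): ·
after 9 — deliver 2→0: n0:foll/b7/[r]
after 10 — deliver 0→2: ·
after 11 — deliver 2→4: n4:foll/b7/[r]
after 12 — deliver 4→2: n2:lead/b7/[r]
after 13 — deliver 2→1: n1:foll/b7/[-]
after 14 — deliver 1→2: ·
after 15 — deliver 2→3: n3:foll/b7/[r]
after 16 — deliver 3→2: ·
after 17 — timeout(4): n4:cand/b14/[r]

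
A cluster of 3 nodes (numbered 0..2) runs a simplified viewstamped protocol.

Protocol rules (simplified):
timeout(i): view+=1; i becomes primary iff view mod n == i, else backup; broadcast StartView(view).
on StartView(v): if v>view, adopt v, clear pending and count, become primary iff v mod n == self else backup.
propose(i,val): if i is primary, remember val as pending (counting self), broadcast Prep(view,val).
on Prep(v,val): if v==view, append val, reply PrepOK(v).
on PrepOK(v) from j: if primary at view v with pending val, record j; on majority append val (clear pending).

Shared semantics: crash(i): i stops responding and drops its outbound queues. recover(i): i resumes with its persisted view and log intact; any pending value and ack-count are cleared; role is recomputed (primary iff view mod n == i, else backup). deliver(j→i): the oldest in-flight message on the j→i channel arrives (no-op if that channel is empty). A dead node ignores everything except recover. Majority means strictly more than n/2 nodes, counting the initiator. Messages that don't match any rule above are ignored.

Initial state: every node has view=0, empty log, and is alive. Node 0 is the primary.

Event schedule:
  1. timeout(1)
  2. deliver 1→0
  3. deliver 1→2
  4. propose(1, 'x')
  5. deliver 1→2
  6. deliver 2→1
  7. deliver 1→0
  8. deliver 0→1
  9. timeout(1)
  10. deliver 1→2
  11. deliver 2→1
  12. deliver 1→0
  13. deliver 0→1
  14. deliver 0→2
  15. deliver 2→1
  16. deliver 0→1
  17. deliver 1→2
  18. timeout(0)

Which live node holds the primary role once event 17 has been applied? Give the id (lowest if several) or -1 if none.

2

1. timeout(1):  <1:prim v1 ->
2. deliver 1→0:  <0:back v1 ->
3. deliver 1→2:  <2:back v1 ->
4. propose(1,'x'):  nop
5. deliver 1→2:  <2:back v1 x>
6. deliver 2→1:  <1:prim v1 x>
7. deliver 1→0:  <0:back v1 x>
8. deliver 0→1:  nop
9. timeout(1):  <1:back v2 x>
10. deliver 1→2:  <2:prim v2 x>
11. deliver 2→1:  nop
12. deliver 1→0:  <0:back v2 x>
13. deliver 0→1:  nop
14. deliver 0→2:  nop
15. deliver 2→1:  nop
16. deliver 0→1:  nop
17. deliver 1→2:  nop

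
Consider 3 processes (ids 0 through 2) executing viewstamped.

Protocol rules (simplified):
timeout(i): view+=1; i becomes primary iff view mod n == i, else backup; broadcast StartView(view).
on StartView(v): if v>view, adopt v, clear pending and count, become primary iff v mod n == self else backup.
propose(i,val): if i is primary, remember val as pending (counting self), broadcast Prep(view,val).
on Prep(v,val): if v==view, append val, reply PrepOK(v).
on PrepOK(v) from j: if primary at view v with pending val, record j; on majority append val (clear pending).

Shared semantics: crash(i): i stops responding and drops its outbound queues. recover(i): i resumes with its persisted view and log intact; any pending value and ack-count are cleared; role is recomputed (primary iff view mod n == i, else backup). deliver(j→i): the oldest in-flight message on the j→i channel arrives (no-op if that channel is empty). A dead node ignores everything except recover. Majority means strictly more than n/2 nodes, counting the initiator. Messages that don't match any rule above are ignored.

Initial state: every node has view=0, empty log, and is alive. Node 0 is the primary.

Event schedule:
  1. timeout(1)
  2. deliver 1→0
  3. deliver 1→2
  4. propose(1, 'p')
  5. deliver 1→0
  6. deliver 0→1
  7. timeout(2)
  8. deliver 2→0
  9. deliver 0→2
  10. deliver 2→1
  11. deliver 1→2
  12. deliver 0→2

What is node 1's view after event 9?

1

[1] timeout(1) → N1(prim v1 [-])
[2] deliver 1→0 → N0(back v1 [-])
[3] deliver 1→2 → N2(back v1 [-])
[4] propose(1,'p') → ∅
[5] deliver 1→0 → N0(back v1 [p])
[6] deliver 0→1 → N1(prim v1 [p])
[7] timeout(2) → N2(prim v2 [-])
[8] deliver 2→0 → N0(back v2 [p])
[9] deliver 0→2 → ∅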